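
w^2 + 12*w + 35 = (w + 5)*(w + 7)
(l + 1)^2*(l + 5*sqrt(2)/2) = l^3 + 2*l^2 + 5*sqrt(2)*l^2/2 + l + 5*sqrt(2)*l + 5*sqrt(2)/2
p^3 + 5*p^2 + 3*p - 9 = (p - 1)*(p + 3)^2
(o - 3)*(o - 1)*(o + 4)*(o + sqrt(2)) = o^4 + sqrt(2)*o^3 - 13*o^2 - 13*sqrt(2)*o + 12*o + 12*sqrt(2)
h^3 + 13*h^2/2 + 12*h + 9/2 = (h + 1/2)*(h + 3)^2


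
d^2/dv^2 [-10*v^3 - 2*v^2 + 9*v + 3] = -60*v - 4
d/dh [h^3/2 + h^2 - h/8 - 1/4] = 3*h^2/2 + 2*h - 1/8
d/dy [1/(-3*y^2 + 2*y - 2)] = 2*(3*y - 1)/(3*y^2 - 2*y + 2)^2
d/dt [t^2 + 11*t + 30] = 2*t + 11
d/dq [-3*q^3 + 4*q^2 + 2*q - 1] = -9*q^2 + 8*q + 2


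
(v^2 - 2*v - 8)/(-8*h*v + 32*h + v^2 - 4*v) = (v + 2)/(-8*h + v)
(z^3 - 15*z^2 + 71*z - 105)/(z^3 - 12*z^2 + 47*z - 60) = (z - 7)/(z - 4)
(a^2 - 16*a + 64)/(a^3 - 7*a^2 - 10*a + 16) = (a - 8)/(a^2 + a - 2)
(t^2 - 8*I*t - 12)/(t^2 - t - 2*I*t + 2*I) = (t - 6*I)/(t - 1)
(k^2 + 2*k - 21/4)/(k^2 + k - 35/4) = (2*k - 3)/(2*k - 5)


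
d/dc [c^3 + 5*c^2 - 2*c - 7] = 3*c^2 + 10*c - 2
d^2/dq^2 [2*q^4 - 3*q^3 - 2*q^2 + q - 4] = 24*q^2 - 18*q - 4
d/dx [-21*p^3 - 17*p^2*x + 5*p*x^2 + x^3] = -17*p^2 + 10*p*x + 3*x^2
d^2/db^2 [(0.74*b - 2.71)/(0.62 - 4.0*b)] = 83.0496/(4.0*b - 0.62)^3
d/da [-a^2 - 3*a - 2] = -2*a - 3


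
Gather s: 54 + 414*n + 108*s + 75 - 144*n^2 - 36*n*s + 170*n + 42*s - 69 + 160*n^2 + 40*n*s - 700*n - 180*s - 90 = 16*n^2 - 116*n + s*(4*n - 30) - 30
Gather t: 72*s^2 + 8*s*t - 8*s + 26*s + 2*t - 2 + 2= 72*s^2 + 18*s + t*(8*s + 2)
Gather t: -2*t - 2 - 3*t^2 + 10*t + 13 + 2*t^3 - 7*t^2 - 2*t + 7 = 2*t^3 - 10*t^2 + 6*t + 18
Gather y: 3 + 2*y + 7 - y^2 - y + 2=-y^2 + y + 12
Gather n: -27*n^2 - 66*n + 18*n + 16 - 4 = -27*n^2 - 48*n + 12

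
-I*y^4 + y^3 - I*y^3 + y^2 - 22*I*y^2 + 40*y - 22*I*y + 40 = (y - 5*I)*(y + 2*I)*(y + 4*I)*(-I*y - I)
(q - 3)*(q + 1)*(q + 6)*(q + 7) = q^4 + 11*q^3 + 13*q^2 - 123*q - 126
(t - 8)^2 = t^2 - 16*t + 64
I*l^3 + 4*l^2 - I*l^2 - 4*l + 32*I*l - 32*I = (l - 8*I)*(l + 4*I)*(I*l - I)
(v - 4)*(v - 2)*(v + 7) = v^3 + v^2 - 34*v + 56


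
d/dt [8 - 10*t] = -10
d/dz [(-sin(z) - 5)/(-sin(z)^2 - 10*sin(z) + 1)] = (-10*sin(z) + cos(z)^2 - 52)*cos(z)/(10*sin(z) - cos(z)^2)^2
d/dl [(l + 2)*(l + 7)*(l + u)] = 3*l^2 + 2*l*u + 18*l + 9*u + 14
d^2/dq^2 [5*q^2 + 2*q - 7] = 10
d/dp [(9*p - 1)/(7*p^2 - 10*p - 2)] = 7*(-9*p^2 + 2*p - 4)/(49*p^4 - 140*p^3 + 72*p^2 + 40*p + 4)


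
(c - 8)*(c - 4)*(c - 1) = c^3 - 13*c^2 + 44*c - 32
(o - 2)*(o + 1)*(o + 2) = o^3 + o^2 - 4*o - 4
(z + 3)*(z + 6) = z^2 + 9*z + 18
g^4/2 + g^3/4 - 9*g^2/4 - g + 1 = (g/2 + 1)*(g - 2)*(g - 1/2)*(g + 1)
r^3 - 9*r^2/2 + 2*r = r*(r - 4)*(r - 1/2)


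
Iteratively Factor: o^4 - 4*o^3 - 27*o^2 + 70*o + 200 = (o + 4)*(o^3 - 8*o^2 + 5*o + 50) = (o + 2)*(o + 4)*(o^2 - 10*o + 25) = (o - 5)*(o + 2)*(o + 4)*(o - 5)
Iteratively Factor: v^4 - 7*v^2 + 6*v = (v + 3)*(v^3 - 3*v^2 + 2*v) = (v - 2)*(v + 3)*(v^2 - v) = v*(v - 2)*(v + 3)*(v - 1)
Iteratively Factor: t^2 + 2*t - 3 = (t - 1)*(t + 3)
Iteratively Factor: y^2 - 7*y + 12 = (y - 4)*(y - 3)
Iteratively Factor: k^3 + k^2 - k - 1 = (k + 1)*(k^2 - 1) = (k - 1)*(k + 1)*(k + 1)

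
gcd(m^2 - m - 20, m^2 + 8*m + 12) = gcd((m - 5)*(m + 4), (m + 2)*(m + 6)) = 1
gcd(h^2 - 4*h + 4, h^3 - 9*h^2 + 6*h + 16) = h - 2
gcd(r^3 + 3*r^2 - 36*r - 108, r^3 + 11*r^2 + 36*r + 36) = r^2 + 9*r + 18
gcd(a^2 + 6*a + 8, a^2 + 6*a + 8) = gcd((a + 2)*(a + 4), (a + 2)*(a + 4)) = a^2 + 6*a + 8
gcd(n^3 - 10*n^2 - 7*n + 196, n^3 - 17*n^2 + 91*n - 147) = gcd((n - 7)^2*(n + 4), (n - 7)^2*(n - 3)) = n^2 - 14*n + 49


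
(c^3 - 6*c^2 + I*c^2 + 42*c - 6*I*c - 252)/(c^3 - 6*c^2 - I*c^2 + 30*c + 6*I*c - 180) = (c + 7*I)/(c + 5*I)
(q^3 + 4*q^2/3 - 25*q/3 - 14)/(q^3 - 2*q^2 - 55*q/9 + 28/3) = 3*(q + 2)/(3*q - 4)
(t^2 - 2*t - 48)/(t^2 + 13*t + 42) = (t - 8)/(t + 7)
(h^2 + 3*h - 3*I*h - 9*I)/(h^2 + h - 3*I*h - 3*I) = (h + 3)/(h + 1)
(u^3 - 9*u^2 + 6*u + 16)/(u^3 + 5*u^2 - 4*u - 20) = (u^2 - 7*u - 8)/(u^2 + 7*u + 10)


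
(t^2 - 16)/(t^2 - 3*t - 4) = (t + 4)/(t + 1)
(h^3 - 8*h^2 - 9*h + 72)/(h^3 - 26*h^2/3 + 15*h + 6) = 3*(h^2 - 5*h - 24)/(3*h^2 - 17*h - 6)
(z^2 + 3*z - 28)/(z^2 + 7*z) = (z - 4)/z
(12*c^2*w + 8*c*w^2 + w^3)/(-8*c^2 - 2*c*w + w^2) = w*(6*c + w)/(-4*c + w)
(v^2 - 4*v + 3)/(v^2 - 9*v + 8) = (v - 3)/(v - 8)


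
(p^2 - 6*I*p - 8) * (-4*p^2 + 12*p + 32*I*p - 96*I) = -4*p^4 + 12*p^3 + 56*I*p^3 + 224*p^2 - 168*I*p^2 - 672*p - 256*I*p + 768*I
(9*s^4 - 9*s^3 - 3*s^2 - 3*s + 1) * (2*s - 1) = 18*s^5 - 27*s^4 + 3*s^3 - 3*s^2 + 5*s - 1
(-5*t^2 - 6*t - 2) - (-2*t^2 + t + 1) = -3*t^2 - 7*t - 3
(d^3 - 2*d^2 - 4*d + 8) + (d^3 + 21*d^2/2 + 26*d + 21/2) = 2*d^3 + 17*d^2/2 + 22*d + 37/2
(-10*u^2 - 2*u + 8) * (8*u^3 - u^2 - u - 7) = -80*u^5 - 6*u^4 + 76*u^3 + 64*u^2 + 6*u - 56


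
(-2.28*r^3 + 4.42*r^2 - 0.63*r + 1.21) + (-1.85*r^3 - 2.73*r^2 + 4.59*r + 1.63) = -4.13*r^3 + 1.69*r^2 + 3.96*r + 2.84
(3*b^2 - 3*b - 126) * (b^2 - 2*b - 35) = 3*b^4 - 9*b^3 - 225*b^2 + 357*b + 4410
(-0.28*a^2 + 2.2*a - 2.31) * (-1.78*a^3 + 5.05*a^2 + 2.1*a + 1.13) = 0.4984*a^5 - 5.33*a^4 + 14.6338*a^3 - 7.3619*a^2 - 2.365*a - 2.6103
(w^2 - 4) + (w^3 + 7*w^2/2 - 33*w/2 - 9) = w^3 + 9*w^2/2 - 33*w/2 - 13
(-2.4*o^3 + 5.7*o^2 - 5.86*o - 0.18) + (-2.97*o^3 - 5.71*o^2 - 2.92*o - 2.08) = -5.37*o^3 - 0.00999999999999979*o^2 - 8.78*o - 2.26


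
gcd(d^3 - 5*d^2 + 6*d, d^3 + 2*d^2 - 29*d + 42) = d^2 - 5*d + 6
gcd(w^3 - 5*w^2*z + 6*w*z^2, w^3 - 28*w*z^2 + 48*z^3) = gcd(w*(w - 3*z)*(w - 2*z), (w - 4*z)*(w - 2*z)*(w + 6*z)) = -w + 2*z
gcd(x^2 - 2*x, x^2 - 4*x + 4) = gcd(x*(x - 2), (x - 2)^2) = x - 2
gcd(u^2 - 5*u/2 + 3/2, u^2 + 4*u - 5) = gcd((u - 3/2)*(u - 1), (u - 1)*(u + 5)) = u - 1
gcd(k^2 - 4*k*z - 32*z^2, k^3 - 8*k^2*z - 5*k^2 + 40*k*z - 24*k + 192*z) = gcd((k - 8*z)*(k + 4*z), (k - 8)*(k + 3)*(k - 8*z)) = -k + 8*z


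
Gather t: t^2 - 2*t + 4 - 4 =t^2 - 2*t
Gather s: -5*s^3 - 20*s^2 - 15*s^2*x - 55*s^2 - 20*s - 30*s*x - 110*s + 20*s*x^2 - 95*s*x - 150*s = -5*s^3 + s^2*(-15*x - 75) + s*(20*x^2 - 125*x - 280)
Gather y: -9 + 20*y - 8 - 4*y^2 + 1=-4*y^2 + 20*y - 16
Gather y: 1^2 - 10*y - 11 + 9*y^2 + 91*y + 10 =9*y^2 + 81*y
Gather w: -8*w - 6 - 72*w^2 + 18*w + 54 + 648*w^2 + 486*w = 576*w^2 + 496*w + 48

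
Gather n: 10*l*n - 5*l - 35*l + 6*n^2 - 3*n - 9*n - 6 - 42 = -40*l + 6*n^2 + n*(10*l - 12) - 48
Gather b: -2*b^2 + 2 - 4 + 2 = -2*b^2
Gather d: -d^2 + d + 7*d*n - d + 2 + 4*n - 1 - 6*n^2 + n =-d^2 + 7*d*n - 6*n^2 + 5*n + 1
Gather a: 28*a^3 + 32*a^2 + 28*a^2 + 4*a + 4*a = 28*a^3 + 60*a^2 + 8*a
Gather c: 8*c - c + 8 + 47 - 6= 7*c + 49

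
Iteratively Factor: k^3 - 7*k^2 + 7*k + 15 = (k - 5)*(k^2 - 2*k - 3) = (k - 5)*(k + 1)*(k - 3)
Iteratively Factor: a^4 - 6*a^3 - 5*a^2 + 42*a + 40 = (a + 1)*(a^3 - 7*a^2 + 2*a + 40) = (a + 1)*(a + 2)*(a^2 - 9*a + 20) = (a - 4)*(a + 1)*(a + 2)*(a - 5)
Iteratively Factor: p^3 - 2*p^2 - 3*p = (p + 1)*(p^2 - 3*p) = (p - 3)*(p + 1)*(p)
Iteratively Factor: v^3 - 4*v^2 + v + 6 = (v + 1)*(v^2 - 5*v + 6) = (v - 3)*(v + 1)*(v - 2)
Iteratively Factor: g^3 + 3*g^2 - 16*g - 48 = (g - 4)*(g^2 + 7*g + 12) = (g - 4)*(g + 3)*(g + 4)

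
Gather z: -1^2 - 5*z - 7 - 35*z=-40*z - 8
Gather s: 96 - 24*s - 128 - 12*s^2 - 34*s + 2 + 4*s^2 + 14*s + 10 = -8*s^2 - 44*s - 20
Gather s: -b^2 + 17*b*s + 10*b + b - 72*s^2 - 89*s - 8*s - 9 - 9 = -b^2 + 11*b - 72*s^2 + s*(17*b - 97) - 18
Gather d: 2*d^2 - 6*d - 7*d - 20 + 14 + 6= 2*d^2 - 13*d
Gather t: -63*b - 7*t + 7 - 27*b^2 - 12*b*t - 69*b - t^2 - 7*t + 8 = -27*b^2 - 132*b - t^2 + t*(-12*b - 14) + 15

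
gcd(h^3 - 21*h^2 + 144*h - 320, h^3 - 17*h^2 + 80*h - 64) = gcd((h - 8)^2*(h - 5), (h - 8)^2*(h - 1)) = h^2 - 16*h + 64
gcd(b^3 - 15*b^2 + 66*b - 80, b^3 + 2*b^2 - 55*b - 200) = b - 8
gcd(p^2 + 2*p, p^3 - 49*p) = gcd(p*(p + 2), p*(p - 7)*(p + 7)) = p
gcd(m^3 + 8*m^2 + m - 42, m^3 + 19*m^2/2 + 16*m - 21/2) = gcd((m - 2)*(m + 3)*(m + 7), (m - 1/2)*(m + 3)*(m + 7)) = m^2 + 10*m + 21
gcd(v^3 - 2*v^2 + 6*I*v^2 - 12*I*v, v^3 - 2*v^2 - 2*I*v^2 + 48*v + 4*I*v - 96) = v^2 + v*(-2 + 6*I) - 12*I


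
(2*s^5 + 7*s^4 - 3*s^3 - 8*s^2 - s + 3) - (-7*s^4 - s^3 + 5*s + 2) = 2*s^5 + 14*s^4 - 2*s^3 - 8*s^2 - 6*s + 1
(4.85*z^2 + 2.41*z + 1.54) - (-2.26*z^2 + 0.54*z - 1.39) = 7.11*z^2 + 1.87*z + 2.93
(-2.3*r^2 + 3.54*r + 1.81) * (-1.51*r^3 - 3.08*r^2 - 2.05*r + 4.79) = 3.473*r^5 + 1.7386*r^4 - 8.9213*r^3 - 23.8488*r^2 + 13.2461*r + 8.6699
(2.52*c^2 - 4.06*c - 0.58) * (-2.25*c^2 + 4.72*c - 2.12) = -5.67*c^4 + 21.0294*c^3 - 23.2006*c^2 + 5.8696*c + 1.2296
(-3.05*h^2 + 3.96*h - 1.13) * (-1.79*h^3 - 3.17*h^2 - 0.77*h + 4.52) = 5.4595*h^5 + 2.5801*h^4 - 8.182*h^3 - 13.2531*h^2 + 18.7693*h - 5.1076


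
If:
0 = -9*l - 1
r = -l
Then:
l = -1/9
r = 1/9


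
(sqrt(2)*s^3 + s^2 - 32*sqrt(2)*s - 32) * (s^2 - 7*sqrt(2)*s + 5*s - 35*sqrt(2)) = sqrt(2)*s^5 - 13*s^4 + 5*sqrt(2)*s^4 - 65*s^3 - 39*sqrt(2)*s^3 - 195*sqrt(2)*s^2 + 416*s^2 + 224*sqrt(2)*s + 2080*s + 1120*sqrt(2)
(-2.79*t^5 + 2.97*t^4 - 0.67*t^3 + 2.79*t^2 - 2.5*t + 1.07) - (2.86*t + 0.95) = -2.79*t^5 + 2.97*t^4 - 0.67*t^3 + 2.79*t^2 - 5.36*t + 0.12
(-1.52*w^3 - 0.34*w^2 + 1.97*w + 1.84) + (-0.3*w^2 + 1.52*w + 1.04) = -1.52*w^3 - 0.64*w^2 + 3.49*w + 2.88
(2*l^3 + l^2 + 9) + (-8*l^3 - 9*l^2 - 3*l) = -6*l^3 - 8*l^2 - 3*l + 9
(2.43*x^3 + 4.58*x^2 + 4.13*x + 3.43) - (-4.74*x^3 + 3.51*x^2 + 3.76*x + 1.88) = 7.17*x^3 + 1.07*x^2 + 0.37*x + 1.55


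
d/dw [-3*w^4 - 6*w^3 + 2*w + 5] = -12*w^3 - 18*w^2 + 2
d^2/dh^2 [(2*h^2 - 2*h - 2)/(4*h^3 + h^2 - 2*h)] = 4*(16*h^6 - 48*h^5 - 84*h^4 - 39*h^3 + 21*h^2 + 6*h - 4)/(h^3*(64*h^6 + 48*h^5 - 84*h^4 - 47*h^3 + 42*h^2 + 12*h - 8))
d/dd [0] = 0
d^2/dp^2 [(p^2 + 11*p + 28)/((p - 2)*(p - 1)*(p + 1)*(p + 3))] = 2*(3*p^8 + 69*p^7 + 376*p^6 + 228*p^5 - 1863*p^4 - 1783*p^3 + 2754*p^2 + 1470*p + 1306)/(p^12 + 3*p^11 - 18*p^10 - 44*p^9 + 138*p^8 + 222*p^7 - 532*p^6 - 432*p^5 + 933*p^4 + 359*p^3 - 738*p^2 - 108*p + 216)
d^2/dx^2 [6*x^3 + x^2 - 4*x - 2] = 36*x + 2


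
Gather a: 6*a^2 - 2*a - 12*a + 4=6*a^2 - 14*a + 4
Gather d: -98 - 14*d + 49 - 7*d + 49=-21*d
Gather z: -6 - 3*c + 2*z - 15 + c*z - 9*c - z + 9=-12*c + z*(c + 1) - 12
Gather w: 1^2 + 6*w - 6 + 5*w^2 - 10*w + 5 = 5*w^2 - 4*w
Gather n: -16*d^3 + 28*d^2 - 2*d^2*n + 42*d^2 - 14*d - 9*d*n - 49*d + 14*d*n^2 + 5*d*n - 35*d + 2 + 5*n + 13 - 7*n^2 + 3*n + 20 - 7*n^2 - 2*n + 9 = -16*d^3 + 70*d^2 - 98*d + n^2*(14*d - 14) + n*(-2*d^2 - 4*d + 6) + 44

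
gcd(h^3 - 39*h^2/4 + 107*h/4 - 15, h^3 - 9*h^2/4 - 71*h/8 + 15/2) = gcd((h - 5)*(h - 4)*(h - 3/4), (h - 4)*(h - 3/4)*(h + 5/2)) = h^2 - 19*h/4 + 3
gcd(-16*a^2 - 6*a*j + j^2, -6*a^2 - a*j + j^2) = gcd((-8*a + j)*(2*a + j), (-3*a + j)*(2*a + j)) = 2*a + j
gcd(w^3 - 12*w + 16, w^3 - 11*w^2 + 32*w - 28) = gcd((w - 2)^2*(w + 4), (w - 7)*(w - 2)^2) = w^2 - 4*w + 4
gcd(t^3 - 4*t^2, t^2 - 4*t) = t^2 - 4*t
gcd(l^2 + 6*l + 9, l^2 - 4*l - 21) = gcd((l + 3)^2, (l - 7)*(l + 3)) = l + 3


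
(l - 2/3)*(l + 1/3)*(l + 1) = l^3 + 2*l^2/3 - 5*l/9 - 2/9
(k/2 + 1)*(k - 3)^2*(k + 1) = k^4/2 - 3*k^3/2 - 7*k^2/2 + 15*k/2 + 9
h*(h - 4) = h^2 - 4*h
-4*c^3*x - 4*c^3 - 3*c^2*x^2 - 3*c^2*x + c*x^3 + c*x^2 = (-4*c + x)*(c + x)*(c*x + c)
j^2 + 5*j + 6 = (j + 2)*(j + 3)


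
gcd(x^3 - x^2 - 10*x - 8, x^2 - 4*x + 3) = 1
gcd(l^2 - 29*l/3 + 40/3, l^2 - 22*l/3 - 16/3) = l - 8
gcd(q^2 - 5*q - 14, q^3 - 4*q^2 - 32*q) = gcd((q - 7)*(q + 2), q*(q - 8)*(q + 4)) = 1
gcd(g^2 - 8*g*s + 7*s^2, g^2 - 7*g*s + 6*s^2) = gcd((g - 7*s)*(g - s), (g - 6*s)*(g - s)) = -g + s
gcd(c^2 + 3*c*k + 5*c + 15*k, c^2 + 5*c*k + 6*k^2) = c + 3*k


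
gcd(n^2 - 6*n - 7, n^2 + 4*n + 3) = n + 1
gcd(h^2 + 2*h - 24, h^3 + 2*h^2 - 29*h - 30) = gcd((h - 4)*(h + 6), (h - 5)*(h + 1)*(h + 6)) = h + 6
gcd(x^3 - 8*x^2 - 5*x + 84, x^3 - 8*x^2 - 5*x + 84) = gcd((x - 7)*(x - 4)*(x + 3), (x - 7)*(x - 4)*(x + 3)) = x^3 - 8*x^2 - 5*x + 84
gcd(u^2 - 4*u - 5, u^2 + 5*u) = 1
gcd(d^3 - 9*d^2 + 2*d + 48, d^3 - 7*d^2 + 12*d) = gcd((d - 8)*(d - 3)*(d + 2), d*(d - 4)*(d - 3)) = d - 3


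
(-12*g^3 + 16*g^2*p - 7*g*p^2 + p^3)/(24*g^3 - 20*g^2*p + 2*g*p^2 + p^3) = (-3*g + p)/(6*g + p)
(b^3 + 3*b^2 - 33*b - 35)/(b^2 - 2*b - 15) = (b^2 + 8*b + 7)/(b + 3)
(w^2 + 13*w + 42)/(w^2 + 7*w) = (w + 6)/w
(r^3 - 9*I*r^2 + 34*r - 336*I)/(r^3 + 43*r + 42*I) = (r - 8*I)/(r + I)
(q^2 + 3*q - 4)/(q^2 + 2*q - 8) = (q - 1)/(q - 2)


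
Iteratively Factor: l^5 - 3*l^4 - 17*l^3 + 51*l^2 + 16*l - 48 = (l + 1)*(l^4 - 4*l^3 - 13*l^2 + 64*l - 48) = (l - 1)*(l + 1)*(l^3 - 3*l^2 - 16*l + 48) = (l - 4)*(l - 1)*(l + 1)*(l^2 + l - 12) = (l - 4)*(l - 1)*(l + 1)*(l + 4)*(l - 3)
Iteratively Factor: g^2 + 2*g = (g)*(g + 2)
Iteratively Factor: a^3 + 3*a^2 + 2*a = (a + 2)*(a^2 + a) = (a + 1)*(a + 2)*(a)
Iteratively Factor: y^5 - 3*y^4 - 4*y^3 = (y + 1)*(y^4 - 4*y^3) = (y - 4)*(y + 1)*(y^3) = y*(y - 4)*(y + 1)*(y^2) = y^2*(y - 4)*(y + 1)*(y)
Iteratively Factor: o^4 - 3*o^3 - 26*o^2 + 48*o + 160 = (o - 4)*(o^3 + o^2 - 22*o - 40) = (o - 4)*(o + 4)*(o^2 - 3*o - 10) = (o - 4)*(o + 2)*(o + 4)*(o - 5)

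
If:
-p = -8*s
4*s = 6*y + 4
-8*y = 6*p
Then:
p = 4/5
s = 1/10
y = -3/5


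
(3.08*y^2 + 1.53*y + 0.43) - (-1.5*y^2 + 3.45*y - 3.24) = 4.58*y^2 - 1.92*y + 3.67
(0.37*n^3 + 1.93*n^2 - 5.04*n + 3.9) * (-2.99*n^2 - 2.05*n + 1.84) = -1.1063*n^5 - 6.5292*n^4 + 11.7939*n^3 + 2.2222*n^2 - 17.2686*n + 7.176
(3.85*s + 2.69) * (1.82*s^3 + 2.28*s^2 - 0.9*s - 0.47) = 7.007*s^4 + 13.6738*s^3 + 2.6682*s^2 - 4.2305*s - 1.2643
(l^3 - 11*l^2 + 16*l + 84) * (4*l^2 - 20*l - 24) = 4*l^5 - 64*l^4 + 260*l^3 + 280*l^2 - 2064*l - 2016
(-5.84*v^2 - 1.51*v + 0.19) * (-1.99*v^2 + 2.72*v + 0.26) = 11.6216*v^4 - 12.8799*v^3 - 6.0037*v^2 + 0.1242*v + 0.0494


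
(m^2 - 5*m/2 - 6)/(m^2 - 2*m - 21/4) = 2*(m - 4)/(2*m - 7)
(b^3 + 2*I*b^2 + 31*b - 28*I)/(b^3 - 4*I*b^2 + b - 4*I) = (b + 7*I)/(b + I)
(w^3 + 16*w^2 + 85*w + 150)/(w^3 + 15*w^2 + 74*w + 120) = (w + 5)/(w + 4)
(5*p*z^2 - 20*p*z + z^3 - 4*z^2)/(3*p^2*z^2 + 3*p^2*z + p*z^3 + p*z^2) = (5*p*z - 20*p + z^2 - 4*z)/(p*(3*p*z + 3*p + z^2 + z))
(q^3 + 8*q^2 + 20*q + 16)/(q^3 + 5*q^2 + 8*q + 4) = (q + 4)/(q + 1)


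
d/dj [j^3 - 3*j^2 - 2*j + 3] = 3*j^2 - 6*j - 2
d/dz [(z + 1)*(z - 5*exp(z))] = z - (z + 1)*(5*exp(z) - 1) - 5*exp(z)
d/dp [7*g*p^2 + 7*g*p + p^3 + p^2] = 14*g*p + 7*g + 3*p^2 + 2*p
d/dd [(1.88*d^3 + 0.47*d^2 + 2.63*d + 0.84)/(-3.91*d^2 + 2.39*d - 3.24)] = (-7.3508*d^4 + 8.9864*d^3 - 6.867*d^2 + 3.5232*d - 10.5288)/(15.2881*d^4 - 18.6898*d^3 + 31.0489*d^2 - 15.4872*d + 10.4976)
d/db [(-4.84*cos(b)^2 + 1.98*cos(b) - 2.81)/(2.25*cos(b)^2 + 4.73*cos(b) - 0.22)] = (27.3482*cos(b)^2 - 14.7746*cos(b) - 12.8557)*sin(b)/(5.0625*cos(b)^4 + 21.285*cos(b)^3 + 21.3829*cos(b)^2 - 2.0812*cos(b) + 0.0484)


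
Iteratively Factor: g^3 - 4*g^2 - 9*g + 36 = (g - 4)*(g^2 - 9) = (g - 4)*(g + 3)*(g - 3)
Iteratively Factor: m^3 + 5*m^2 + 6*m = (m + 3)*(m^2 + 2*m) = m*(m + 3)*(m + 2)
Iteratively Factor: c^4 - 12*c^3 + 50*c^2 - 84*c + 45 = (c - 3)*(c^3 - 9*c^2 + 23*c - 15) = (c - 3)^2*(c^2 - 6*c + 5) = (c - 3)^2*(c - 1)*(c - 5)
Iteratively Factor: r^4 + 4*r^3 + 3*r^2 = (r + 1)*(r^3 + 3*r^2) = (r + 1)*(r + 3)*(r^2) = r*(r + 1)*(r + 3)*(r)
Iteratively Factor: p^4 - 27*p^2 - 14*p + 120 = (p - 5)*(p^3 + 5*p^2 - 2*p - 24) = (p - 5)*(p + 4)*(p^2 + p - 6) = (p - 5)*(p + 3)*(p + 4)*(p - 2)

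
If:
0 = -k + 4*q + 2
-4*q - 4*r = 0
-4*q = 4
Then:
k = -2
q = -1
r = 1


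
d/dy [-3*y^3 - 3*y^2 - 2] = 3*y*(-3*y - 2)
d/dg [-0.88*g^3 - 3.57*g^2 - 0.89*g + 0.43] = -2.64*g^2 - 7.14*g - 0.89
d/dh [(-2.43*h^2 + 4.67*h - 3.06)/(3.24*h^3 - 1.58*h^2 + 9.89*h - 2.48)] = (7.8732*h^4 - 30.2616*h^3 + 13.0891*h^2 + 2.3832*h + 18.6818)/(10.4976*h^6 - 10.2384*h^5 + 66.5836*h^4 - 47.3228*h^3 + 105.6489*h^2 - 49.0544*h + 6.1504)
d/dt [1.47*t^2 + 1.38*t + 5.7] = 2.94*t + 1.38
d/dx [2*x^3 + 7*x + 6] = 6*x^2 + 7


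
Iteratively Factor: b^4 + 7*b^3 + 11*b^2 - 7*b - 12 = (b + 3)*(b^3 + 4*b^2 - b - 4) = (b - 1)*(b + 3)*(b^2 + 5*b + 4) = (b - 1)*(b + 1)*(b + 3)*(b + 4)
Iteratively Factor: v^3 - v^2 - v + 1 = (v + 1)*(v^2 - 2*v + 1) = (v - 1)*(v + 1)*(v - 1)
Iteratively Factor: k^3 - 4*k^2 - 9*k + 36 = (k - 3)*(k^2 - k - 12) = (k - 4)*(k - 3)*(k + 3)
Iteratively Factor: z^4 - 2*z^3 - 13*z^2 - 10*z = (z - 5)*(z^3 + 3*z^2 + 2*z) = (z - 5)*(z + 2)*(z^2 + z) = z*(z - 5)*(z + 2)*(z + 1)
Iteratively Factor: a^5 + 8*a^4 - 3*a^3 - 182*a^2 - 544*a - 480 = (a + 3)*(a^4 + 5*a^3 - 18*a^2 - 128*a - 160) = (a + 3)*(a + 4)*(a^3 + a^2 - 22*a - 40) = (a - 5)*(a + 3)*(a + 4)*(a^2 + 6*a + 8) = (a - 5)*(a + 3)*(a + 4)^2*(a + 2)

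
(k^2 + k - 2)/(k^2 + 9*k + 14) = (k - 1)/(k + 7)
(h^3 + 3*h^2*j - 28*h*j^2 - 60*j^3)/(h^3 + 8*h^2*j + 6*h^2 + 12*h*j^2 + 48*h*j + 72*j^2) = (h - 5*j)/(h + 6)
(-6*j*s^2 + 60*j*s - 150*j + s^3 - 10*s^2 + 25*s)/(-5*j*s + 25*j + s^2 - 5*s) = (-6*j*s + 30*j + s^2 - 5*s)/(-5*j + s)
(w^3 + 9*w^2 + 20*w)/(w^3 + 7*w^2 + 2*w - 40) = w/(w - 2)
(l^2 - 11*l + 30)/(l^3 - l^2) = (l^2 - 11*l + 30)/(l^2*(l - 1))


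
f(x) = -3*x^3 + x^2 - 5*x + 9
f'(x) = -9*x^2 + 2*x - 5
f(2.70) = -56.26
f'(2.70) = -65.21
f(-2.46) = 72.01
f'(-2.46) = -64.38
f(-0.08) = 9.41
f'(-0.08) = -5.22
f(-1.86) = 41.06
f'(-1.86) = -39.86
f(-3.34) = 148.63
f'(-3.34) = -112.08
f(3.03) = -80.42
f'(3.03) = -81.57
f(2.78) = -61.63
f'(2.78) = -69.00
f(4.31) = -234.16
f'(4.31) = -163.56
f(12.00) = -5091.00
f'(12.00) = -1277.00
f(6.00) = -633.00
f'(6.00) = -317.00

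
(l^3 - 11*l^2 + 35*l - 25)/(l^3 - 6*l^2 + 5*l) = (l - 5)/l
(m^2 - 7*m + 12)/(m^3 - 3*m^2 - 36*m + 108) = (m - 4)/(m^2 - 36)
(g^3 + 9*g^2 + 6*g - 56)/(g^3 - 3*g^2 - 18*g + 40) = (g + 7)/(g - 5)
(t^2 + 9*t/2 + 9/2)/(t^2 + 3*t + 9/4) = 2*(t + 3)/(2*t + 3)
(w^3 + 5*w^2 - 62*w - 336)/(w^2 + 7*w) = w - 2 - 48/w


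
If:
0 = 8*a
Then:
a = 0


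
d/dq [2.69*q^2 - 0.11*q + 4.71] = 5.38*q - 0.11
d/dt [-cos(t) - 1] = sin(t)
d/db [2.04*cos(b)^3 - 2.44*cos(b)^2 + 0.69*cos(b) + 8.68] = (-6.12*cos(b)^2 + 4.88*cos(b) - 0.69)*sin(b)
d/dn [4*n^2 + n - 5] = 8*n + 1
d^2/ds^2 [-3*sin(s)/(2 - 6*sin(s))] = 3*(-3*sin(s)^2 - sin(s) + 6)/(2*(3*sin(s) - 1)^3)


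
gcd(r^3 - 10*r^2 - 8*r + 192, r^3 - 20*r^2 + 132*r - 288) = r^2 - 14*r + 48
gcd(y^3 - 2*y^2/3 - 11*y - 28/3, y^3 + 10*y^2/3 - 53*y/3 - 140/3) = y^2 - 5*y/3 - 28/3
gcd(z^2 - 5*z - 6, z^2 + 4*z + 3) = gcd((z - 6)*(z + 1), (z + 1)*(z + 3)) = z + 1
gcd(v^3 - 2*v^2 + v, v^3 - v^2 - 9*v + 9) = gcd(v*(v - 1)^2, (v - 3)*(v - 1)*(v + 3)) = v - 1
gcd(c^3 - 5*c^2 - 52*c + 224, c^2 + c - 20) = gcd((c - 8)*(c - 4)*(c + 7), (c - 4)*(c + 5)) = c - 4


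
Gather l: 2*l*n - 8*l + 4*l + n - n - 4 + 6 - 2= l*(2*n - 4)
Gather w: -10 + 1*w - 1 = w - 11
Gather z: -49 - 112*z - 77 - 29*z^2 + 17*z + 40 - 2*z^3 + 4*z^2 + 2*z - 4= -2*z^3 - 25*z^2 - 93*z - 90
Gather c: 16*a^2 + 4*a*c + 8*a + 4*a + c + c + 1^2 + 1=16*a^2 + 12*a + c*(4*a + 2) + 2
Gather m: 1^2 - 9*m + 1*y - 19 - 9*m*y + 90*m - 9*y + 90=m*(81 - 9*y) - 8*y + 72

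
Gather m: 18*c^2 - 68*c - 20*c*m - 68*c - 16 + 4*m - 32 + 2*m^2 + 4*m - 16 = 18*c^2 - 136*c + 2*m^2 + m*(8 - 20*c) - 64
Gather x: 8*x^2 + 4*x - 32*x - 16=8*x^2 - 28*x - 16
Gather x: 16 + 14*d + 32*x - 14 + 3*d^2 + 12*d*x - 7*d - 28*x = 3*d^2 + 7*d + x*(12*d + 4) + 2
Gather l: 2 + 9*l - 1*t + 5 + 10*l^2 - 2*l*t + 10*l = 10*l^2 + l*(19 - 2*t) - t + 7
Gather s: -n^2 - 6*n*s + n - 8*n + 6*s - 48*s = -n^2 - 7*n + s*(-6*n - 42)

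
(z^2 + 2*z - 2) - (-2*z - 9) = z^2 + 4*z + 7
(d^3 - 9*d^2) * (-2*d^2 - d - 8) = -2*d^5 + 17*d^4 + d^3 + 72*d^2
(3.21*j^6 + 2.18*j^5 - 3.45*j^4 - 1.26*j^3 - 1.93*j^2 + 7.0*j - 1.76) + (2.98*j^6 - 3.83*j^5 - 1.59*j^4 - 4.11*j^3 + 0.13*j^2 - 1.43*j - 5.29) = 6.19*j^6 - 1.65*j^5 - 5.04*j^4 - 5.37*j^3 - 1.8*j^2 + 5.57*j - 7.05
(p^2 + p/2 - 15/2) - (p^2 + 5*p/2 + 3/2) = -2*p - 9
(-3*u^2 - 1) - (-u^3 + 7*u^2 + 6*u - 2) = u^3 - 10*u^2 - 6*u + 1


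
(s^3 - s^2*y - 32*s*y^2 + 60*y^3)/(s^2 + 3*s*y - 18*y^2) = (-s^2 + 7*s*y - 10*y^2)/(-s + 3*y)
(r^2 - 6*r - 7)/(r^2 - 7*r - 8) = (r - 7)/(r - 8)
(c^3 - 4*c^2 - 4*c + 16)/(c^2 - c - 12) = (c^2 - 4)/(c + 3)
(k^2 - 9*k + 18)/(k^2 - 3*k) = (k - 6)/k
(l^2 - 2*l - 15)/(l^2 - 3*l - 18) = (l - 5)/(l - 6)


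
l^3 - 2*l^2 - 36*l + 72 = (l - 6)*(l - 2)*(l + 6)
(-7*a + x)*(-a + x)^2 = -7*a^3 + 15*a^2*x - 9*a*x^2 + x^3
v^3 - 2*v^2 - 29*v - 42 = (v - 7)*(v + 2)*(v + 3)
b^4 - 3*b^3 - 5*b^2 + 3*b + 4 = (b - 4)*(b - 1)*(b + 1)^2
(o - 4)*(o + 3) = o^2 - o - 12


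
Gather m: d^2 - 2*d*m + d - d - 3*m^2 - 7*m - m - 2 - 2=d^2 - 3*m^2 + m*(-2*d - 8) - 4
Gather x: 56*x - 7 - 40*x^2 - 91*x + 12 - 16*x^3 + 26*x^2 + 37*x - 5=-16*x^3 - 14*x^2 + 2*x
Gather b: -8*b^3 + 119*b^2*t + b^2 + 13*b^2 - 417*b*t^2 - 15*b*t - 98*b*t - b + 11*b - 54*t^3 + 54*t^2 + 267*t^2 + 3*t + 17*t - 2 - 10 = -8*b^3 + b^2*(119*t + 14) + b*(-417*t^2 - 113*t + 10) - 54*t^3 + 321*t^2 + 20*t - 12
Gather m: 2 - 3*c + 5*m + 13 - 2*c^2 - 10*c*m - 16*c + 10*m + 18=-2*c^2 - 19*c + m*(15 - 10*c) + 33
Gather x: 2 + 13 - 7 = 8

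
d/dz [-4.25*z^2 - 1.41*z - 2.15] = -8.5*z - 1.41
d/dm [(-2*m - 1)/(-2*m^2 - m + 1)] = (4*m^2 + 2*m - (2*m + 1)*(4*m + 1) - 2)/(2*m^2 + m - 1)^2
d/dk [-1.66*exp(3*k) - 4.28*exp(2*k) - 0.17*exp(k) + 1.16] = (-4.98*exp(2*k) - 8.56*exp(k) - 0.17)*exp(k)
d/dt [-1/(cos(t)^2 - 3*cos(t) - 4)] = (3 - 2*cos(t))*sin(t)/(sin(t)^2 + 3*cos(t) + 3)^2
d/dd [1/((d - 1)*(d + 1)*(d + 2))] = (-(d - 1)*(d + 1) - (d - 1)*(d + 2) - (d + 1)*(d + 2))/((d - 1)^2*(d + 1)^2*(d + 2)^2)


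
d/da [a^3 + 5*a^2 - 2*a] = 3*a^2 + 10*a - 2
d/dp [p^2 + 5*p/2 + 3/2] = 2*p + 5/2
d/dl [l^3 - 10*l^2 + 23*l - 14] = 3*l^2 - 20*l + 23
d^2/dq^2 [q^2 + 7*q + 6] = 2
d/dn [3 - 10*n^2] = -20*n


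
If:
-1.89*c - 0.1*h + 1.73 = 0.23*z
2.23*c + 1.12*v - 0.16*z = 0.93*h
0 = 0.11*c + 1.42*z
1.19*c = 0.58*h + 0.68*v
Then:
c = 0.83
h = 1.84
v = -0.12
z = -0.06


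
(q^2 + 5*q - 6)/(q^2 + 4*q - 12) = (q - 1)/(q - 2)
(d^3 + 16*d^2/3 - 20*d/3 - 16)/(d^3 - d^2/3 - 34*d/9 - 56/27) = 9*(d^2 + 4*d - 12)/(9*d^2 - 15*d - 14)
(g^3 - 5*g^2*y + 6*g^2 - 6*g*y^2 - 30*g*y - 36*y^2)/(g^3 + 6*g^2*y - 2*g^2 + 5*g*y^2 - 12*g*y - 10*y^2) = (g^2 - 6*g*y + 6*g - 36*y)/(g^2 + 5*g*y - 2*g - 10*y)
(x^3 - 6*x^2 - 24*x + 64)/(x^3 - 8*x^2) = 1 + 2/x - 8/x^2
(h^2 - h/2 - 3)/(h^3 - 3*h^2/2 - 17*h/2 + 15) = (2*h + 3)/(2*h^2 + h - 15)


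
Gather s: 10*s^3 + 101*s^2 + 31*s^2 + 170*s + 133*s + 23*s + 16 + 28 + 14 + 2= 10*s^3 + 132*s^2 + 326*s + 60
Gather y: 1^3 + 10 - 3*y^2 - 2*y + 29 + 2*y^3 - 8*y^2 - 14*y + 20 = 2*y^3 - 11*y^2 - 16*y + 60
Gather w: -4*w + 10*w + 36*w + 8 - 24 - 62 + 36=42*w - 42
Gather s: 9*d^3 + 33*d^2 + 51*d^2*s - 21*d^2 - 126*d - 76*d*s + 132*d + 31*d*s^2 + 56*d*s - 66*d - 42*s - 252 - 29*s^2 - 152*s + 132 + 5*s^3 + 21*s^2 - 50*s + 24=9*d^3 + 12*d^2 - 60*d + 5*s^3 + s^2*(31*d - 8) + s*(51*d^2 - 20*d - 244) - 96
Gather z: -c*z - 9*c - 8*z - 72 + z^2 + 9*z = -9*c + z^2 + z*(1 - c) - 72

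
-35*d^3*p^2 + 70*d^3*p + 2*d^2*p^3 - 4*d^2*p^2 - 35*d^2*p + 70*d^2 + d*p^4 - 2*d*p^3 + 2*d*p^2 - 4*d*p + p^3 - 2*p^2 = (-5*d + p)*(7*d + p)*(p - 2)*(d*p + 1)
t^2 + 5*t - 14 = (t - 2)*(t + 7)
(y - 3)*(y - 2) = y^2 - 5*y + 6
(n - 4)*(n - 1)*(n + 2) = n^3 - 3*n^2 - 6*n + 8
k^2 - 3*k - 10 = (k - 5)*(k + 2)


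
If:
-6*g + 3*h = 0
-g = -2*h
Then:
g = 0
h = 0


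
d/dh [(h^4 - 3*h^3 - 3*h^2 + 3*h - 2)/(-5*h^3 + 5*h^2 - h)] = (-5*h^6 + 10*h^5 - 33*h^4 + 36*h^3 - 42*h^2 + 20*h - 2)/(h^2*(25*h^4 - 50*h^3 + 35*h^2 - 10*h + 1))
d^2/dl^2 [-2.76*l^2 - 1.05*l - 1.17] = -5.52000000000000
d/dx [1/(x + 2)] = -1/(x + 2)^2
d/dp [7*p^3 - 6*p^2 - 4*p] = 21*p^2 - 12*p - 4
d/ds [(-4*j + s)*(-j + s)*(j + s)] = -j^2 - 8*j*s + 3*s^2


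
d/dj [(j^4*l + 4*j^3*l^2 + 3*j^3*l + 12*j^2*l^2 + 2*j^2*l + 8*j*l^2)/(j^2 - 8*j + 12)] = l*(2*j^5 + 4*j^4*l - 21*j^4 - 64*j^3*l + 40*j^2*l + 92*j^2 + 288*j*l + 48*j + 96*l)/(j^4 - 16*j^3 + 88*j^2 - 192*j + 144)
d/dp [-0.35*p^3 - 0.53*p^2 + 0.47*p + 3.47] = -1.05*p^2 - 1.06*p + 0.47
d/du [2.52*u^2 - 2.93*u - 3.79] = 5.04*u - 2.93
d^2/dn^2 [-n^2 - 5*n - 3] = -2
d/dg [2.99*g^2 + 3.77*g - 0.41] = 5.98*g + 3.77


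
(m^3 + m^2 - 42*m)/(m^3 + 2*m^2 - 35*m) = (m - 6)/(m - 5)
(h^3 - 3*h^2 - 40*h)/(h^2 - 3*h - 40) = h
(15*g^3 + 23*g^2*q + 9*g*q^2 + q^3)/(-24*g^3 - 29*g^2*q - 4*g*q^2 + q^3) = (5*g + q)/(-8*g + q)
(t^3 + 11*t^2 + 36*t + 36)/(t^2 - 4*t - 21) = (t^2 + 8*t + 12)/(t - 7)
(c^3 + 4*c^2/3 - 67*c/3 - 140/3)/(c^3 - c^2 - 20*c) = (c + 7/3)/c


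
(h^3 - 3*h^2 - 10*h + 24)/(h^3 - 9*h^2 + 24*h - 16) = (h^2 + h - 6)/(h^2 - 5*h + 4)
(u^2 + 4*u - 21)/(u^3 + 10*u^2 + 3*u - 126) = 1/(u + 6)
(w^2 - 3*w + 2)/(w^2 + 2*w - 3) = (w - 2)/(w + 3)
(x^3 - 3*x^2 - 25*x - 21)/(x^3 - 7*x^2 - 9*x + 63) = (x + 1)/(x - 3)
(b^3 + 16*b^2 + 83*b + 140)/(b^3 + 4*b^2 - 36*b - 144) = (b^2 + 12*b + 35)/(b^2 - 36)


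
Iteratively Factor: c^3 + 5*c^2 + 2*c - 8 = (c + 2)*(c^2 + 3*c - 4) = (c - 1)*(c + 2)*(c + 4)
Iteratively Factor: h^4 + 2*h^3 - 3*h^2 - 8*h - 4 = (h + 1)*(h^3 + h^2 - 4*h - 4) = (h + 1)*(h + 2)*(h^2 - h - 2) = (h - 2)*(h + 1)*(h + 2)*(h + 1)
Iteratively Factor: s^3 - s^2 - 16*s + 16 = (s + 4)*(s^2 - 5*s + 4) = (s - 1)*(s + 4)*(s - 4)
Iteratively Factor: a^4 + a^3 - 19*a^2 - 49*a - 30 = (a + 3)*(a^3 - 2*a^2 - 13*a - 10) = (a + 2)*(a + 3)*(a^2 - 4*a - 5) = (a - 5)*(a + 2)*(a + 3)*(a + 1)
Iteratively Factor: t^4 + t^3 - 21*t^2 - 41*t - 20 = (t + 1)*(t^3 - 21*t - 20) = (t + 1)*(t + 4)*(t^2 - 4*t - 5) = (t + 1)^2*(t + 4)*(t - 5)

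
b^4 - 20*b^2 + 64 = (b - 4)*(b - 2)*(b + 2)*(b + 4)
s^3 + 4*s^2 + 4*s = s*(s + 2)^2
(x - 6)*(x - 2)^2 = x^3 - 10*x^2 + 28*x - 24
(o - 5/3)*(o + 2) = o^2 + o/3 - 10/3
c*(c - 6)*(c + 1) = c^3 - 5*c^2 - 6*c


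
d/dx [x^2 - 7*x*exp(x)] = -7*x*exp(x) + 2*x - 7*exp(x)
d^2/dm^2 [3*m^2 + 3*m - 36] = 6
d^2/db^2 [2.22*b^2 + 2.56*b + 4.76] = 4.44000000000000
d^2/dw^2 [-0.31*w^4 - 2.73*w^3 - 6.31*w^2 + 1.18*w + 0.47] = -3.72*w^2 - 16.38*w - 12.62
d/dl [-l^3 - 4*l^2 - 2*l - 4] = -3*l^2 - 8*l - 2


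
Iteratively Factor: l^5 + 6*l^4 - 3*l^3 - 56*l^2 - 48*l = (l + 4)*(l^4 + 2*l^3 - 11*l^2 - 12*l) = (l + 4)^2*(l^3 - 2*l^2 - 3*l) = (l + 1)*(l + 4)^2*(l^2 - 3*l) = (l - 3)*(l + 1)*(l + 4)^2*(l)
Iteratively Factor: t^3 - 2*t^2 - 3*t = (t)*(t^2 - 2*t - 3) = t*(t + 1)*(t - 3)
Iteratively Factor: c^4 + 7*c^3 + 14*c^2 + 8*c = (c + 2)*(c^3 + 5*c^2 + 4*c) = c*(c + 2)*(c^2 + 5*c + 4) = c*(c + 2)*(c + 4)*(c + 1)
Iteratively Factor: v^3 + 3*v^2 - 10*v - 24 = (v + 4)*(v^2 - v - 6) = (v + 2)*(v + 4)*(v - 3)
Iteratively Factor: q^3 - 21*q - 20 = (q + 1)*(q^2 - q - 20) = (q + 1)*(q + 4)*(q - 5)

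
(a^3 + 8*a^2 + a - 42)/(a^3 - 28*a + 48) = (a^2 + 10*a + 21)/(a^2 + 2*a - 24)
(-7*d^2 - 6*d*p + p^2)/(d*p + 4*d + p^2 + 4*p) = (-7*d + p)/(p + 4)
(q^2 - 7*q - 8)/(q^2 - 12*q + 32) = (q + 1)/(q - 4)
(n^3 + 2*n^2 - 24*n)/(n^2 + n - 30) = n*(n - 4)/(n - 5)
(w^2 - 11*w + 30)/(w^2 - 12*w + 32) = (w^2 - 11*w + 30)/(w^2 - 12*w + 32)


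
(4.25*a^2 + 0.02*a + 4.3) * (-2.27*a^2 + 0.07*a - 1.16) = -9.6475*a^4 + 0.2521*a^3 - 14.6896*a^2 + 0.2778*a - 4.988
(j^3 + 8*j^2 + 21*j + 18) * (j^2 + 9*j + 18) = j^5 + 17*j^4 + 111*j^3 + 351*j^2 + 540*j + 324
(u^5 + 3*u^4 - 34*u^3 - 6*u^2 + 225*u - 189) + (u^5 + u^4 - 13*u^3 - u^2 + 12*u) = 2*u^5 + 4*u^4 - 47*u^3 - 7*u^2 + 237*u - 189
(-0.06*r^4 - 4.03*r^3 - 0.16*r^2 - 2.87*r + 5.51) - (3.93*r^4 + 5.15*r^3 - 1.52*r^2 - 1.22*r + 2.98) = -3.99*r^4 - 9.18*r^3 + 1.36*r^2 - 1.65*r + 2.53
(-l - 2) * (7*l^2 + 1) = -7*l^3 - 14*l^2 - l - 2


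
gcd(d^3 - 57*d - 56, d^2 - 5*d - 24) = d - 8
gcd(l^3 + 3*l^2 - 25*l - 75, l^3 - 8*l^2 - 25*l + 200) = l^2 - 25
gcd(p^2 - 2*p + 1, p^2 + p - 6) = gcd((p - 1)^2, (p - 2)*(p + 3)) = 1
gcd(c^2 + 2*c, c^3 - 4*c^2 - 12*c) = c^2 + 2*c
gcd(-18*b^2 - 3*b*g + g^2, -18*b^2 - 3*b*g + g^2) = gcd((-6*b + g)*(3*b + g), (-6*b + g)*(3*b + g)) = 18*b^2 + 3*b*g - g^2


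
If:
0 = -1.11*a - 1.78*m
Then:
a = -1.6036036036036*m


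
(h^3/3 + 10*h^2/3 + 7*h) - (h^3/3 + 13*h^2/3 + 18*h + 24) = -h^2 - 11*h - 24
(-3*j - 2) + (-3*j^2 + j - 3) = -3*j^2 - 2*j - 5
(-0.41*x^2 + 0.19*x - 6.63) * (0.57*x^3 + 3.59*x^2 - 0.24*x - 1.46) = -0.2337*x^5 - 1.3636*x^4 - 2.9986*x^3 - 23.2487*x^2 + 1.3138*x + 9.6798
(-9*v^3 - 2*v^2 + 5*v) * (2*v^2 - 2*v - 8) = -18*v^5 + 14*v^4 + 86*v^3 + 6*v^2 - 40*v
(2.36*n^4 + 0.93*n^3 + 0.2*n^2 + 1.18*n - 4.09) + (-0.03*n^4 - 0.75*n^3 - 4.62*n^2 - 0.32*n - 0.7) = 2.33*n^4 + 0.18*n^3 - 4.42*n^2 + 0.86*n - 4.79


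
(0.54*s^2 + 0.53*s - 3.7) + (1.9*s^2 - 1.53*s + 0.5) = 2.44*s^2 - 1.0*s - 3.2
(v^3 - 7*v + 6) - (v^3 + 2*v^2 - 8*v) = -2*v^2 + v + 6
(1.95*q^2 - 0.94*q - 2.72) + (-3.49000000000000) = 1.95*q^2 - 0.94*q - 6.21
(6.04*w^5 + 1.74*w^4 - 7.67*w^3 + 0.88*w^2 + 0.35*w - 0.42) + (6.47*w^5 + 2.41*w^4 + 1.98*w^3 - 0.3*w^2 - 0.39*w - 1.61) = 12.51*w^5 + 4.15*w^4 - 5.69*w^3 + 0.58*w^2 - 0.04*w - 2.03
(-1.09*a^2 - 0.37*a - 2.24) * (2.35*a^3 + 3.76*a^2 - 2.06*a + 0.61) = -2.5615*a^5 - 4.9679*a^4 - 4.4098*a^3 - 8.3251*a^2 + 4.3887*a - 1.3664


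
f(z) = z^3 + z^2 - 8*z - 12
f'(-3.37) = 19.33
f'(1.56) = 2.42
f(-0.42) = -8.54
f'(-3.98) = 31.56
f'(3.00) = 25.00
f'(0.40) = -6.72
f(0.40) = -14.98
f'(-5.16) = 61.56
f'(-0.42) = -8.31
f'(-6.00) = 88.00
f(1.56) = -18.25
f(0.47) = -15.44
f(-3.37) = -11.96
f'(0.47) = -6.40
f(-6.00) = -144.00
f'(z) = 3*z^2 + 2*z - 8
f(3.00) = 0.00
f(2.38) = -11.89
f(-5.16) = -81.48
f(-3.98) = -27.36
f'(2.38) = 13.75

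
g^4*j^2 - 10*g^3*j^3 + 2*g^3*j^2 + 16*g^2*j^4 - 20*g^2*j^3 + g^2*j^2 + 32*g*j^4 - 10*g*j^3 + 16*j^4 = (g - 8*j)*(g - 2*j)*(g*j + j)^2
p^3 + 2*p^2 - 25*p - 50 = (p - 5)*(p + 2)*(p + 5)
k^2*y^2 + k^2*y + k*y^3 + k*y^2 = y*(k + y)*(k*y + k)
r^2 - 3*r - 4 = (r - 4)*(r + 1)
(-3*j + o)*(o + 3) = -3*j*o - 9*j + o^2 + 3*o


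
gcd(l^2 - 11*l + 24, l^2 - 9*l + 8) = l - 8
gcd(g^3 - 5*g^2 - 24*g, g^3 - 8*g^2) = g^2 - 8*g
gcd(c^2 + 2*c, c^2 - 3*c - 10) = c + 2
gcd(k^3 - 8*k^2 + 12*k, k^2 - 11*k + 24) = 1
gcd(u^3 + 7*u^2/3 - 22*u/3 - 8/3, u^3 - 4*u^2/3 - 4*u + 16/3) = u - 2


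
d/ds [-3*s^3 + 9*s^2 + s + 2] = -9*s^2 + 18*s + 1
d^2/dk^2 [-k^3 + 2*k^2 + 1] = 4 - 6*k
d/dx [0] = 0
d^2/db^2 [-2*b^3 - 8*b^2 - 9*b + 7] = -12*b - 16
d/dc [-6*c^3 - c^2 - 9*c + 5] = -18*c^2 - 2*c - 9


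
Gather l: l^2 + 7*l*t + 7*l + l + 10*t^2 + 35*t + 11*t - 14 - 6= l^2 + l*(7*t + 8) + 10*t^2 + 46*t - 20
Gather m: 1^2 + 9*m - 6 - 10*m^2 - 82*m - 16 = -10*m^2 - 73*m - 21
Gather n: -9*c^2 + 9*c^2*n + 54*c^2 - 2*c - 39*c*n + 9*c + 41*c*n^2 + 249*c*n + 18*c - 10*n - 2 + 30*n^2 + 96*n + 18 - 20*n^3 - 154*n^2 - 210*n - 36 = 45*c^2 + 25*c - 20*n^3 + n^2*(41*c - 124) + n*(9*c^2 + 210*c - 124) - 20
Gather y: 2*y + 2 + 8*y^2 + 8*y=8*y^2 + 10*y + 2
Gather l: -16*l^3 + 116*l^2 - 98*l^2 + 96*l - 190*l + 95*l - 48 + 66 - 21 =-16*l^3 + 18*l^2 + l - 3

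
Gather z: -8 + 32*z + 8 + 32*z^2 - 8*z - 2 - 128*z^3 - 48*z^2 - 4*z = -128*z^3 - 16*z^2 + 20*z - 2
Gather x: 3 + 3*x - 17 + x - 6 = 4*x - 20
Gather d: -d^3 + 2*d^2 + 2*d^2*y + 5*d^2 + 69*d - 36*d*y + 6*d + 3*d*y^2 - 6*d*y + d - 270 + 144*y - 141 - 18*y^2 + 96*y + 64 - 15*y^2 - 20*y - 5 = -d^3 + d^2*(2*y + 7) + d*(3*y^2 - 42*y + 76) - 33*y^2 + 220*y - 352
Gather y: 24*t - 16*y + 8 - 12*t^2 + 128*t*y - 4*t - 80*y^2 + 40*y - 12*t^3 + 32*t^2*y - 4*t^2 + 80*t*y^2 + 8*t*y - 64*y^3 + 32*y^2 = -12*t^3 - 16*t^2 + 20*t - 64*y^3 + y^2*(80*t - 48) + y*(32*t^2 + 136*t + 24) + 8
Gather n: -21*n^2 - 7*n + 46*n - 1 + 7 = -21*n^2 + 39*n + 6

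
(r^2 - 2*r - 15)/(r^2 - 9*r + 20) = (r + 3)/(r - 4)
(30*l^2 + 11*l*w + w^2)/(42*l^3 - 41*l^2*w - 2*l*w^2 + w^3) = (5*l + w)/(7*l^2 - 8*l*w + w^2)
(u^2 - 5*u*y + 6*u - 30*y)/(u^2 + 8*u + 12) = (u - 5*y)/(u + 2)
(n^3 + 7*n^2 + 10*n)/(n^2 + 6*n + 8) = n*(n + 5)/(n + 4)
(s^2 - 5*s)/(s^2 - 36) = s*(s - 5)/(s^2 - 36)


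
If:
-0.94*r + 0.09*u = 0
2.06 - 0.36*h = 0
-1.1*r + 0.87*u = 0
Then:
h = 5.72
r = 0.00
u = 0.00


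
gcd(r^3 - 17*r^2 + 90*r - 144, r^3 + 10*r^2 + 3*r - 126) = r - 3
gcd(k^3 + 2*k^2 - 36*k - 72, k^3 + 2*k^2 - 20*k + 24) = k + 6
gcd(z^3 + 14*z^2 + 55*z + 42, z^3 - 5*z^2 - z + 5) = z + 1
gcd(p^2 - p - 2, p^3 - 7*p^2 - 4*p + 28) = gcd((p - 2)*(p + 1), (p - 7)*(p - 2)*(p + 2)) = p - 2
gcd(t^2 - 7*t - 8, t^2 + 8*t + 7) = t + 1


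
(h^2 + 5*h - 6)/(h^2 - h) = (h + 6)/h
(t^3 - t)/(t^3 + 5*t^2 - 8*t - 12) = t*(t - 1)/(t^2 + 4*t - 12)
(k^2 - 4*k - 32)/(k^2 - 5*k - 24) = (k + 4)/(k + 3)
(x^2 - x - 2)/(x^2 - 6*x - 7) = (x - 2)/(x - 7)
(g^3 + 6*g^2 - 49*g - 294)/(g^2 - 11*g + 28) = (g^2 + 13*g + 42)/(g - 4)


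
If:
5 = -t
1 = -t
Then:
No Solution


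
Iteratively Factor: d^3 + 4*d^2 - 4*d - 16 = (d + 4)*(d^2 - 4) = (d + 2)*(d + 4)*(d - 2)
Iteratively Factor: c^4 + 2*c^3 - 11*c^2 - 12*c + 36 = (c + 3)*(c^3 - c^2 - 8*c + 12) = (c + 3)^2*(c^2 - 4*c + 4) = (c - 2)*(c + 3)^2*(c - 2)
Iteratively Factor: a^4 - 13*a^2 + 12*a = (a - 1)*(a^3 + a^2 - 12*a) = a*(a - 1)*(a^2 + a - 12) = a*(a - 3)*(a - 1)*(a + 4)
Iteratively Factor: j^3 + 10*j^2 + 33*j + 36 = (j + 3)*(j^2 + 7*j + 12) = (j + 3)^2*(j + 4)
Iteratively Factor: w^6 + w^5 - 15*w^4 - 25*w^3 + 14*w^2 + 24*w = (w + 1)*(w^5 - 15*w^3 - 10*w^2 + 24*w) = (w - 4)*(w + 1)*(w^4 + 4*w^3 + w^2 - 6*w) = (w - 4)*(w + 1)*(w + 2)*(w^3 + 2*w^2 - 3*w) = w*(w - 4)*(w + 1)*(w + 2)*(w^2 + 2*w - 3) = w*(w - 4)*(w + 1)*(w + 2)*(w + 3)*(w - 1)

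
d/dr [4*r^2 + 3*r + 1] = 8*r + 3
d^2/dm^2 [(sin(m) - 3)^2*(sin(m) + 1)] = -9*sin(m)^3 + 20*sin(m)^2 + 3*sin(m) - 10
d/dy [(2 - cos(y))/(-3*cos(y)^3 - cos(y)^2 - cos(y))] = (cos(y) - 17*cos(2*y) + 3*cos(3*y) - 21)*sin(y)/(2*(3*cos(y)^2 + cos(y) + 1)^2*cos(y)^2)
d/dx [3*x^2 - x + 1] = 6*x - 1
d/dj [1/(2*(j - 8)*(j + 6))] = (1 - j)/(j^4 - 4*j^3 - 92*j^2 + 192*j + 2304)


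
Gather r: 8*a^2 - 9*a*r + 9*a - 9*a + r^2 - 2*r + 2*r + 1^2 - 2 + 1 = 8*a^2 - 9*a*r + r^2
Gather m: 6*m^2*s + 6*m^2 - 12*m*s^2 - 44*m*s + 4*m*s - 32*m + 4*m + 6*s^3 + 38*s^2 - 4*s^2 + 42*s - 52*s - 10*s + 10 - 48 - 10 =m^2*(6*s + 6) + m*(-12*s^2 - 40*s - 28) + 6*s^3 + 34*s^2 - 20*s - 48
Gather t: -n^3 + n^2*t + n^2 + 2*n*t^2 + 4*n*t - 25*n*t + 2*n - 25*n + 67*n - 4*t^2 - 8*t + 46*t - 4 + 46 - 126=-n^3 + n^2 + 44*n + t^2*(2*n - 4) + t*(n^2 - 21*n + 38) - 84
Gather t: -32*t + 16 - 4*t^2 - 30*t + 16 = -4*t^2 - 62*t + 32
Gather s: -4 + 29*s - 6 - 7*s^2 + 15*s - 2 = -7*s^2 + 44*s - 12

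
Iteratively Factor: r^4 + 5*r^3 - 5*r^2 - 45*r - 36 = (r + 4)*(r^3 + r^2 - 9*r - 9) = (r - 3)*(r + 4)*(r^2 + 4*r + 3) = (r - 3)*(r + 3)*(r + 4)*(r + 1)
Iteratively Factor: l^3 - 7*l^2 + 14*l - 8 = (l - 4)*(l^2 - 3*l + 2) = (l - 4)*(l - 2)*(l - 1)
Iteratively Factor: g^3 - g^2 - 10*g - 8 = (g - 4)*(g^2 + 3*g + 2) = (g - 4)*(g + 2)*(g + 1)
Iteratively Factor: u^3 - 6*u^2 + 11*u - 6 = (u - 1)*(u^2 - 5*u + 6) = (u - 2)*(u - 1)*(u - 3)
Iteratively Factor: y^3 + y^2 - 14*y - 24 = (y + 2)*(y^2 - y - 12) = (y - 4)*(y + 2)*(y + 3)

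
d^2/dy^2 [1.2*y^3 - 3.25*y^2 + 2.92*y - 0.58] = 7.2*y - 6.5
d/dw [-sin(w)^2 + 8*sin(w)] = 2*(4 - sin(w))*cos(w)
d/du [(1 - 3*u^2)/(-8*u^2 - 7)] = 58*u/(8*u^2 + 7)^2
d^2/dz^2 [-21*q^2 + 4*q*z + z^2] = 2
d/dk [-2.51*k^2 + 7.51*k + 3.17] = 7.51 - 5.02*k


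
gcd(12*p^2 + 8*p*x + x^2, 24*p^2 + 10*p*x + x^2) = 6*p + x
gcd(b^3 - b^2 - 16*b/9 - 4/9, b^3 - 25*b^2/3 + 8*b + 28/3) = b^2 - 4*b/3 - 4/3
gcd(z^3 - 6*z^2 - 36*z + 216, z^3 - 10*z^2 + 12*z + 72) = z^2 - 12*z + 36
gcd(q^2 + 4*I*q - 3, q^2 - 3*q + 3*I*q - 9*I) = q + 3*I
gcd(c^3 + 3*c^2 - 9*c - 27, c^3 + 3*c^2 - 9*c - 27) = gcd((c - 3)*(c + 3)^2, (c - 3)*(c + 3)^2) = c^3 + 3*c^2 - 9*c - 27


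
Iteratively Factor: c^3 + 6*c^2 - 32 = (c + 4)*(c^2 + 2*c - 8) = (c - 2)*(c + 4)*(c + 4)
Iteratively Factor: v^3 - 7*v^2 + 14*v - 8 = (v - 4)*(v^2 - 3*v + 2) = (v - 4)*(v - 1)*(v - 2)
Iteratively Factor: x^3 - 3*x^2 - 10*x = (x + 2)*(x^2 - 5*x) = x*(x + 2)*(x - 5)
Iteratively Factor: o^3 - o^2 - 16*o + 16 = (o - 4)*(o^2 + 3*o - 4) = (o - 4)*(o + 4)*(o - 1)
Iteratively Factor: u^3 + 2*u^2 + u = (u + 1)*(u^2 + u) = (u + 1)^2*(u)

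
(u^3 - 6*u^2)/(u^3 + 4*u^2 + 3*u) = u*(u - 6)/(u^2 + 4*u + 3)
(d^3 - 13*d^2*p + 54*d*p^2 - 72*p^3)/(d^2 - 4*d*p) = d - 9*p + 18*p^2/d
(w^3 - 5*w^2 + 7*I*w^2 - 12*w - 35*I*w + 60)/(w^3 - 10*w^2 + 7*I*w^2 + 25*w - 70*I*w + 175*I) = (w^2 + 7*I*w - 12)/(w^2 + w*(-5 + 7*I) - 35*I)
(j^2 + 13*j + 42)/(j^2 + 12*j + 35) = (j + 6)/(j + 5)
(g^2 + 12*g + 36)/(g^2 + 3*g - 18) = (g + 6)/(g - 3)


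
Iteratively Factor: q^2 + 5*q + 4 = (q + 1)*(q + 4)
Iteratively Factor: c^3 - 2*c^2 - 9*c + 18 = (c + 3)*(c^2 - 5*c + 6) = (c - 2)*(c + 3)*(c - 3)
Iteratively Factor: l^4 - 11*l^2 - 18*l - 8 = (l + 1)*(l^3 - l^2 - 10*l - 8) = (l - 4)*(l + 1)*(l^2 + 3*l + 2) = (l - 4)*(l + 1)*(l + 2)*(l + 1)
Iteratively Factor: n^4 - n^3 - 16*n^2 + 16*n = (n + 4)*(n^3 - 5*n^2 + 4*n) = n*(n + 4)*(n^2 - 5*n + 4) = n*(n - 1)*(n + 4)*(n - 4)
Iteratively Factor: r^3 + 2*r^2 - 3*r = (r + 3)*(r^2 - r) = (r - 1)*(r + 3)*(r)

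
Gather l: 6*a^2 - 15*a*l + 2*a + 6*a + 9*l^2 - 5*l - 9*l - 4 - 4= 6*a^2 + 8*a + 9*l^2 + l*(-15*a - 14) - 8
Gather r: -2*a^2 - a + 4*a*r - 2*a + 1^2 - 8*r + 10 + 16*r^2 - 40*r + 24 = -2*a^2 - 3*a + 16*r^2 + r*(4*a - 48) + 35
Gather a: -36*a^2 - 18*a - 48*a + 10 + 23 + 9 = -36*a^2 - 66*a + 42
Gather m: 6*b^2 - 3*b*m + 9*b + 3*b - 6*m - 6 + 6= 6*b^2 + 12*b + m*(-3*b - 6)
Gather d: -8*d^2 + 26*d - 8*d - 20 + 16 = -8*d^2 + 18*d - 4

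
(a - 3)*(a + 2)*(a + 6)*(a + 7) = a^4 + 12*a^3 + 23*a^2 - 120*a - 252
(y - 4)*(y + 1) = y^2 - 3*y - 4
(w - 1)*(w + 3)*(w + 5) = w^3 + 7*w^2 + 7*w - 15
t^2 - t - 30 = (t - 6)*(t + 5)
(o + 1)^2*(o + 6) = o^3 + 8*o^2 + 13*o + 6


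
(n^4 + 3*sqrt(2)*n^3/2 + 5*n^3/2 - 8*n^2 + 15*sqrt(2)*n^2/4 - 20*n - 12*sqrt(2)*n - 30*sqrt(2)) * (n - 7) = n^5 - 9*n^4/2 + 3*sqrt(2)*n^4/2 - 51*n^3/2 - 27*sqrt(2)*n^3/4 - 153*sqrt(2)*n^2/4 + 36*n^2 + 54*sqrt(2)*n + 140*n + 210*sqrt(2)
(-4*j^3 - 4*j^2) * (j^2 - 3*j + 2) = -4*j^5 + 8*j^4 + 4*j^3 - 8*j^2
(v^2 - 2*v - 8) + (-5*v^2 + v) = -4*v^2 - v - 8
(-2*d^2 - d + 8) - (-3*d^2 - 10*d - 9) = d^2 + 9*d + 17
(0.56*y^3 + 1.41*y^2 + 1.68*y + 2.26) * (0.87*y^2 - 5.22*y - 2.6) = 0.4872*y^5 - 1.6965*y^4 - 7.3546*y^3 - 10.4694*y^2 - 16.1652*y - 5.876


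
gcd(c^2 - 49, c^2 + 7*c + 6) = 1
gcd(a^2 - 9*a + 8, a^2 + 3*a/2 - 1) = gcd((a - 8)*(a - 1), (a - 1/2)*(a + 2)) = 1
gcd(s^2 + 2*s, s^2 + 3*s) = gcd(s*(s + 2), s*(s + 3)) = s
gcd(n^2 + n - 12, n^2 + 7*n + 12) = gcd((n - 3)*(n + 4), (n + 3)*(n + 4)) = n + 4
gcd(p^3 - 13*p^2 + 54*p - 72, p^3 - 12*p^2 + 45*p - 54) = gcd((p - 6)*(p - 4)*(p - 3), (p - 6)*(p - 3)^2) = p^2 - 9*p + 18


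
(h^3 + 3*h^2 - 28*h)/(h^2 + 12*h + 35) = h*(h - 4)/(h + 5)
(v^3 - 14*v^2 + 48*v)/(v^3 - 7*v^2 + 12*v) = (v^2 - 14*v + 48)/(v^2 - 7*v + 12)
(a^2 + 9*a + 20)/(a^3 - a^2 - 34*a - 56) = (a + 5)/(a^2 - 5*a - 14)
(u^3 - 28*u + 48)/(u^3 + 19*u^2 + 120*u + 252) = (u^2 - 6*u + 8)/(u^2 + 13*u + 42)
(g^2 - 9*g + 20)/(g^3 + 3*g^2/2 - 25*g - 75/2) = 2*(g - 4)/(2*g^2 + 13*g + 15)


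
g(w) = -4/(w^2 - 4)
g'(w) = 8*w/(w^2 - 4)^2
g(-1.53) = 2.41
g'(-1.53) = -4.45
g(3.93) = -0.35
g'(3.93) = 0.24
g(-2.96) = -0.84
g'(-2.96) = -1.04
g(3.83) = -0.37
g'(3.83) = 0.27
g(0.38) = 1.04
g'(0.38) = 0.20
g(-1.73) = 3.97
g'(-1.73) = -13.65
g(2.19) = -5.02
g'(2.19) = 27.64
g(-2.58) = -1.51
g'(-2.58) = -2.92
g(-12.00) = -0.03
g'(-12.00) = 0.00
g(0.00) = 1.00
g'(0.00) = 0.00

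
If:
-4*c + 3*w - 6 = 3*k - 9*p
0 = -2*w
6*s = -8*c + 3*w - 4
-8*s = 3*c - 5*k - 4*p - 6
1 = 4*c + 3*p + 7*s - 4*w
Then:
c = -335/313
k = -577/939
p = -13/939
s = 238/313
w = 0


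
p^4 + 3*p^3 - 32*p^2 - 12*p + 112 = (p - 4)*(p - 2)*(p + 2)*(p + 7)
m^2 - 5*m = m*(m - 5)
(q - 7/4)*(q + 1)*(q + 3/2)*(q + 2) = q^4 + 11*q^3/4 - 11*q^2/8 - 67*q/8 - 21/4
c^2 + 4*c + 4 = (c + 2)^2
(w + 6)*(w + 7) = w^2 + 13*w + 42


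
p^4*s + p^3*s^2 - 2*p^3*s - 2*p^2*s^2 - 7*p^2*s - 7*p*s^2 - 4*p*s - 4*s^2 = (p - 4)*(p + 1)*(p + s)*(p*s + s)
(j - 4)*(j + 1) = j^2 - 3*j - 4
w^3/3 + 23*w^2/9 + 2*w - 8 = (w/3 + 1)*(w - 4/3)*(w + 6)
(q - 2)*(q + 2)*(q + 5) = q^3 + 5*q^2 - 4*q - 20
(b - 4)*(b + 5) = b^2 + b - 20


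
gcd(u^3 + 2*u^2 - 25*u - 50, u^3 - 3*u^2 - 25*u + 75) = u^2 - 25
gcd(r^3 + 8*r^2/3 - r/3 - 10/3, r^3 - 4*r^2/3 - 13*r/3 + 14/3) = r^2 + r - 2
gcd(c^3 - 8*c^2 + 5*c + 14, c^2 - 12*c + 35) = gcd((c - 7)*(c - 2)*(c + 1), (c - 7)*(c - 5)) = c - 7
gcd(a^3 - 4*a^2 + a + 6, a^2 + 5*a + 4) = a + 1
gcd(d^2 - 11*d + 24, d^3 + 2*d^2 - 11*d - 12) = d - 3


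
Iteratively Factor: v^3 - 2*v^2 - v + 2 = (v - 2)*(v^2 - 1) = (v - 2)*(v + 1)*(v - 1)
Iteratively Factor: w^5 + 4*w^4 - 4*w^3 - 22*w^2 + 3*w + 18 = (w + 1)*(w^4 + 3*w^3 - 7*w^2 - 15*w + 18) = (w - 1)*(w + 1)*(w^3 + 4*w^2 - 3*w - 18) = (w - 1)*(w + 1)*(w + 3)*(w^2 + w - 6) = (w - 2)*(w - 1)*(w + 1)*(w + 3)*(w + 3)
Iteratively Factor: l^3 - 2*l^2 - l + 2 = (l - 1)*(l^2 - l - 2) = (l - 1)*(l + 1)*(l - 2)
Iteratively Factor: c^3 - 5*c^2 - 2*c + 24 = (c - 3)*(c^2 - 2*c - 8) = (c - 4)*(c - 3)*(c + 2)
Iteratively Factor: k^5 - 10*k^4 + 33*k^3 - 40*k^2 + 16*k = (k - 4)*(k^4 - 6*k^3 + 9*k^2 - 4*k) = k*(k - 4)*(k^3 - 6*k^2 + 9*k - 4) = k*(k - 4)^2*(k^2 - 2*k + 1) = k*(k - 4)^2*(k - 1)*(k - 1)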